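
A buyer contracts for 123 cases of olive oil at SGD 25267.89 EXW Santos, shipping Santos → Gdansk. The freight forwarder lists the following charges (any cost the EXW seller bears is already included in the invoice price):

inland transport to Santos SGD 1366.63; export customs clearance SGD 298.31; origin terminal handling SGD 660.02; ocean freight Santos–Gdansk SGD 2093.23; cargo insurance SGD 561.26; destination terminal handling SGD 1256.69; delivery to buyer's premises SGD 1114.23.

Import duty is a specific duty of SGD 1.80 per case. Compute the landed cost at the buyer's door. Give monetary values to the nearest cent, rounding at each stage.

Total landed cost: SGD 32839.66

EXW: the seller makes goods available at their premises; the buyer bears all onward costs.
CIF value = EXW price + inland to port + export clearance + origin terminal + freight + insurance = 25267.89 + 1366.63 + 298.31 + 660.02 + 2093.23 + 561.26 = 30247.34
Import duty = 123 × 1.80 = 221.40
Buyer bears: inland to port 1366.63 + export clearance 298.31 + origin terminal 660.02 + freight 2093.23 + insurance 561.26 + destination terminal 1256.69 + delivery 1114.23 + duty 221.40 = 7571.77
Landed cost = invoice 25267.89 + 7571.77 = 32839.66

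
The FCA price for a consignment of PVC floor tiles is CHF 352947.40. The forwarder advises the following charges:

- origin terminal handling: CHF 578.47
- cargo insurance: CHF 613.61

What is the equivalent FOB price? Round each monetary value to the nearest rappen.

FOB price: CHF 353525.87

Not relevant to the conversion: insurance — on the buyer under both terms; not part of either seller's price.
From FCA to FOB, the seller additionally bears: origin terminal.
FOB price = 352947.40 + 578.47 = 353525.87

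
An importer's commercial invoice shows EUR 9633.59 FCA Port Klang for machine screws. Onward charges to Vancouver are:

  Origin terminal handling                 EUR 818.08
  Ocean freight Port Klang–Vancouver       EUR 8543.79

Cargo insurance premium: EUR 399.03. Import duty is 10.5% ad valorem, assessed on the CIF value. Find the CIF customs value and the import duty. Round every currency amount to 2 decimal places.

CIF = FCA price + pre-shipment costs + freight + insurance
CIF = 9633.59 + 818.08 + 8543.79 + 399.03 = 19394.49
Import duty = 19394.49 × 10.5% = 2036.42

CIF value: EUR 19394.49; import duty: EUR 2036.42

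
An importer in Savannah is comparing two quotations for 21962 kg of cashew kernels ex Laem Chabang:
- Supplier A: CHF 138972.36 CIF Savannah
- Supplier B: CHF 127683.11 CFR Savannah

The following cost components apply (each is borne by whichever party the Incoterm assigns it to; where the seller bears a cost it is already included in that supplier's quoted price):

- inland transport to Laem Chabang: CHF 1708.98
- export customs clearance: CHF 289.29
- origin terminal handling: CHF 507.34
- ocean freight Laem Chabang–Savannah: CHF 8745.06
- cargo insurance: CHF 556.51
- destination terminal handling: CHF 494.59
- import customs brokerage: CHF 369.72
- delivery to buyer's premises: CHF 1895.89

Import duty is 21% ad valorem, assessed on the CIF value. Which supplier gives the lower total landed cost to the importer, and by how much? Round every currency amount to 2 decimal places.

Supplier A (CIF):
The CIF price already equals the CIF value: 138972.36
Import duty = 138972.36 × 21% = 29184.20
Buyer bears (A): 494.59 + 369.72 + 1895.89 = 2760.20
Landed cost (A) = invoice 138972.36 + 2760.20 + duty 29184.20 = 170916.76
Supplier B (CFR):
CIF value = CFR price + insurance = 127683.11 + 556.51 = 128239.62
Import duty = 128239.62 × 21% = 26930.32
Buyer bears (B): 556.51 + 494.59 + 369.72 + 1895.89 = 3316.71
Landed cost (B) = invoice 127683.11 + 3316.71 + duty 26930.32 = 157930.14
Difference = |170916.76 − 157930.14| = 12986.62

Supplier B is cheaper by CHF 12986.62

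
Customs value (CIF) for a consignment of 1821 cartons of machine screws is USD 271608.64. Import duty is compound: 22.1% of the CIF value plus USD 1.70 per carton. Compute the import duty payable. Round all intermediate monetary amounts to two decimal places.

Import duty: USD 63121.21

Ad valorem component: 271608.64 × 22.1% = 60025.51
Specific component: 1821 × 1.70 = 3095.70
Import duty = 60025.51 + 3095.70 = 63121.21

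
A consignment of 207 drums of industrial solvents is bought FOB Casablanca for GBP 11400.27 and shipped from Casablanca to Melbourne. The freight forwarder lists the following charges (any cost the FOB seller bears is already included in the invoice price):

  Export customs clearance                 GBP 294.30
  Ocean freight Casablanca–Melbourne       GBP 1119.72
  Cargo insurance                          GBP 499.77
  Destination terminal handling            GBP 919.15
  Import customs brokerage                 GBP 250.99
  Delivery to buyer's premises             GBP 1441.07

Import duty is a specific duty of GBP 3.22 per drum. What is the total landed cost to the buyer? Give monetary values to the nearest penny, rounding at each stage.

FOB: the seller bears costs until goods are on board at the origin port; the buyer bears freight, insurance and all costs thereafter.
Already in the invoice (seller's account under FOB): export clearance — exclude.
CIF value = FOB price + freight + insurance = 11400.27 + 1119.72 + 499.77 = 13019.76
Import duty = 207 × 3.22 = 666.54
Buyer bears: freight 1119.72 + insurance 499.77 + destination terminal 919.15 + brokerage 250.99 + delivery 1441.07 + duty 666.54 = 4897.24
Landed cost = invoice 11400.27 + 4897.24 = 16297.51

Total landed cost: GBP 16297.51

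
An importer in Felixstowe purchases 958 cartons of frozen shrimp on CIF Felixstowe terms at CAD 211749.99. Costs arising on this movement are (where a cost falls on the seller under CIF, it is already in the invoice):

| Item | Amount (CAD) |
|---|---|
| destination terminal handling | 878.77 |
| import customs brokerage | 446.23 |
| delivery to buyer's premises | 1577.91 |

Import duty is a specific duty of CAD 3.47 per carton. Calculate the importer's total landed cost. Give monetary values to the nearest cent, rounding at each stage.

CIF: the seller pays costs through ocean freight and marine insurance to the destination port.
The CIF price already equals the CIF value: 211749.99
Import duty = 958 × 3.47 = 3324.26
Buyer bears: destination terminal 878.77 + brokerage 446.23 + delivery 1577.91 + duty 3324.26 = 6227.17
Landed cost = invoice 211749.99 + 6227.17 = 217977.16

Total landed cost: CAD 217977.16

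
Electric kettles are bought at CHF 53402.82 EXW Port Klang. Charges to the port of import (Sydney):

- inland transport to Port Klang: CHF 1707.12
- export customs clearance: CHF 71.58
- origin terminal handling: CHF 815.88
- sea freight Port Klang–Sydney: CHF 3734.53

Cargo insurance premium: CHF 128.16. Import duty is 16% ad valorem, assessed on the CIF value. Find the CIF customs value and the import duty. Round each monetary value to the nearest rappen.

CIF = EXW price + pre-shipment costs + freight + insurance
CIF = 53402.82 + 1707.12 + 71.58 + 815.88 + 3734.53 + 128.16 = 59860.09
Import duty = 59860.09 × 16% = 9577.61

CIF value: CHF 59860.09; import duty: CHF 9577.61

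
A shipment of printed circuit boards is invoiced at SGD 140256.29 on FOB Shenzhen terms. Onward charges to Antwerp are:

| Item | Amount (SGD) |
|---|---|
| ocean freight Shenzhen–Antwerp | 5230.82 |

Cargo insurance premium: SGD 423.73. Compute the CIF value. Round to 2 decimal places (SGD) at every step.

CIF = FOB price + freight + insurance
CIF = 140256.29 + 5230.82 + 423.73 = 145910.84

CIF value: SGD 145910.84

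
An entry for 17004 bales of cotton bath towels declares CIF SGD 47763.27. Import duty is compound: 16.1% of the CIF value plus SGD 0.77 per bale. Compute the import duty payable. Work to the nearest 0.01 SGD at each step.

Ad valorem component: 47763.27 × 16.1% = 7689.89
Specific component: 17004 × 0.77 = 13093.08
Import duty = 7689.89 + 13093.08 = 20782.97

Import duty: SGD 20782.97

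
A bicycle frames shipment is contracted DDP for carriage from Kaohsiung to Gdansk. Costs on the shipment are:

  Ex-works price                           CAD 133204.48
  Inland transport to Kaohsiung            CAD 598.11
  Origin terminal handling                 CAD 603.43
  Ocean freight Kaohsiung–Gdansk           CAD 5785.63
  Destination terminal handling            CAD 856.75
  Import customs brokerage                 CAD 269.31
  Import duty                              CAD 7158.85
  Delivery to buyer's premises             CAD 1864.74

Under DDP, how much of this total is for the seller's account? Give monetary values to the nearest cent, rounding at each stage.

Seller's account: CAD 150341.30

DDP: the seller bears all costs including import duty.
Seller's account: goods 133204.48 + inland to port 598.11 + origin terminal 603.43 + freight 5785.63 + destination terminal 856.75 + brokerage 269.31 + duty 7158.85 + delivery 1864.74 = 150341.30
Buyer's account: 0.00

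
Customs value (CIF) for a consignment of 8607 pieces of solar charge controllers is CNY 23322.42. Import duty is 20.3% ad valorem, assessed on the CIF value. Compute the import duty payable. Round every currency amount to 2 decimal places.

Import duty: CNY 4734.45

Import duty = 23322.42 × 20.3% = 4734.45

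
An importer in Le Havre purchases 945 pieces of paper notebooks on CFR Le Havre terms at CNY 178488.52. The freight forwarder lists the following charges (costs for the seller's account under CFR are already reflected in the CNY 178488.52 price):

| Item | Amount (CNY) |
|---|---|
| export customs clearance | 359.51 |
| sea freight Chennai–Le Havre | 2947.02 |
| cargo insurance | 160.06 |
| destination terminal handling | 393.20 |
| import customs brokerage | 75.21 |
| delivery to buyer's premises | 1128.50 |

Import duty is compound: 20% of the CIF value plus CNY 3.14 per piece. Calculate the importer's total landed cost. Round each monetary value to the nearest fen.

CFR: the seller pays costs through ocean freight to the destination port, but not insurance.
Already in the invoice (seller's account under CFR): export clearance, freight — exclude.
CIF value = CFR price + insurance = 178488.52 + 160.06 = 178648.58
Ad valorem component: 178648.58 × 20% = 35729.72
Specific component: 945 × 3.14 = 2967.30
Import duty = 35729.72 + 2967.30 = 38697.02
Buyer bears: insurance 160.06 + destination terminal 393.20 + brokerage 75.21 + delivery 1128.50 + duty 38697.02 = 40453.99
Landed cost = invoice 178488.52 + 40453.99 = 218942.51

Total landed cost: CNY 218942.51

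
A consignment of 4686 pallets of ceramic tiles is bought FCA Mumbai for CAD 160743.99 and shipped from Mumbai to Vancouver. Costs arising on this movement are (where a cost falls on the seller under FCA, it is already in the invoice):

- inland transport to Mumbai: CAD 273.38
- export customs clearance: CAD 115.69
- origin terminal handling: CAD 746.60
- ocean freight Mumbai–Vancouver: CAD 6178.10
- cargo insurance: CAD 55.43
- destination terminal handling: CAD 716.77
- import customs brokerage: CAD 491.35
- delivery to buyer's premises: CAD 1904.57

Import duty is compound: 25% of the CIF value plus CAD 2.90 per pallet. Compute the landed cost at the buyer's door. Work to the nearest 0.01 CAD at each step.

FCA: the seller delivers export-cleared goods to the carrier; the buyer bears costs from that point.
Already in the invoice (seller's account under FCA): inland to port, export clearance — exclude.
CIF value = FCA price + origin terminal + freight + insurance = 160743.99 + 746.60 + 6178.10 + 55.43 = 167724.12
Ad valorem component: 167724.12 × 25% = 41931.03
Specific component: 4686 × 2.90 = 13589.40
Import duty = 41931.03 + 13589.40 = 55520.43
Buyer bears: origin terminal 746.60 + freight 6178.10 + insurance 55.43 + destination terminal 716.77 + brokerage 491.35 + delivery 1904.57 + duty 55520.43 = 65613.25
Landed cost = invoice 160743.99 + 65613.25 = 226357.24

Total landed cost: CAD 226357.24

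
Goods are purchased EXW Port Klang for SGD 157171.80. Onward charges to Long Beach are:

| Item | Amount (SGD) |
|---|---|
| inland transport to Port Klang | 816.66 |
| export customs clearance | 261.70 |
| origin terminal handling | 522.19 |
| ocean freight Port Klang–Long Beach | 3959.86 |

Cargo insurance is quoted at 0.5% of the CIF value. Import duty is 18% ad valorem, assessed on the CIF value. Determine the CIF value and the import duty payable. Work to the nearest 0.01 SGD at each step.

Let C be the CIF value. C = EXW price + pre-shipment costs + freight + 0.5% × C
C − 0.5% × C = 157171.80 + 816.66 + 261.70 + 522.19 + 3959.86
0.995 × C = 162732.21
C = 162732.21 / 0.995 = 163549.96
Insurance premium = 0.5% × 163549.96 = 817.75
Import duty = 163549.96 × 18% = 29438.99

CIF value: SGD 163549.96; import duty: SGD 29438.99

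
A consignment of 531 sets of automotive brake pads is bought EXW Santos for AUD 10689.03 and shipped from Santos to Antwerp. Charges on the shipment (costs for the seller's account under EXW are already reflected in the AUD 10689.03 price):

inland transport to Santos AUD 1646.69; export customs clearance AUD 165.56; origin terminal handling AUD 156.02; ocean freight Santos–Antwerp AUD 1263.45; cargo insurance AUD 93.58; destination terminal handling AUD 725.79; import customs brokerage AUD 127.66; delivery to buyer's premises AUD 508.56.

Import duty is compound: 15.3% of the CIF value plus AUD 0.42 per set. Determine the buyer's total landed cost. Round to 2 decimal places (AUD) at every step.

Total landed cost: AUD 17743.55

EXW: the seller makes goods available at their premises; the buyer bears all onward costs.
CIF value = EXW price + inland to port + export clearance + origin terminal + freight + insurance = 10689.03 + 1646.69 + 165.56 + 156.02 + 1263.45 + 93.58 = 14014.33
Ad valorem component: 14014.33 × 15.3% = 2144.19
Specific component: 531 × 0.42 = 223.02
Import duty = 2144.19 + 223.02 = 2367.21
Buyer bears: inland to port 1646.69 + export clearance 165.56 + origin terminal 156.02 + freight 1263.45 + insurance 93.58 + destination terminal 725.79 + brokerage 127.66 + delivery 508.56 + duty 2367.21 = 7054.52
Landed cost = invoice 10689.03 + 7054.52 = 17743.55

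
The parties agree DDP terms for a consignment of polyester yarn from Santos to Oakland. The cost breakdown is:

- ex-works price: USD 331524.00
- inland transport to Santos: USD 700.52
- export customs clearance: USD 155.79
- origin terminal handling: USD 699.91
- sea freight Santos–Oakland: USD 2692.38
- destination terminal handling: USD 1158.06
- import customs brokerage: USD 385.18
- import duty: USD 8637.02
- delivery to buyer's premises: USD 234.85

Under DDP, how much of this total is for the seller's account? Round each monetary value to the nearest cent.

Seller's account: USD 346187.71

DDP: the seller bears all costs including import duty.
Seller's account: goods 331524.00 + inland to port 700.52 + export clearance 155.79 + origin terminal 699.91 + freight 2692.38 + destination terminal 1158.06 + brokerage 385.18 + duty 8637.02 + delivery 234.85 = 346187.71
Buyer's account: 0.00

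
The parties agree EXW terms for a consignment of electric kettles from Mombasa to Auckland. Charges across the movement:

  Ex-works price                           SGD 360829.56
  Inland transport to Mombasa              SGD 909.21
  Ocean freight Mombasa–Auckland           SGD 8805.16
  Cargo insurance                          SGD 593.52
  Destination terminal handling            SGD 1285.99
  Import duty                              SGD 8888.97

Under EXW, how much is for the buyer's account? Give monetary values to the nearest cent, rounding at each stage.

EXW: the seller makes goods available at their premises; the buyer bears all onward costs.
Seller's account: goods 360829.56 = 360829.56
Buyer's account: inland to port 909.21 + freight 8805.16 + insurance 593.52 + destination terminal 1285.99 + duty 8888.97 = 20482.85

Buyer's account: SGD 20482.85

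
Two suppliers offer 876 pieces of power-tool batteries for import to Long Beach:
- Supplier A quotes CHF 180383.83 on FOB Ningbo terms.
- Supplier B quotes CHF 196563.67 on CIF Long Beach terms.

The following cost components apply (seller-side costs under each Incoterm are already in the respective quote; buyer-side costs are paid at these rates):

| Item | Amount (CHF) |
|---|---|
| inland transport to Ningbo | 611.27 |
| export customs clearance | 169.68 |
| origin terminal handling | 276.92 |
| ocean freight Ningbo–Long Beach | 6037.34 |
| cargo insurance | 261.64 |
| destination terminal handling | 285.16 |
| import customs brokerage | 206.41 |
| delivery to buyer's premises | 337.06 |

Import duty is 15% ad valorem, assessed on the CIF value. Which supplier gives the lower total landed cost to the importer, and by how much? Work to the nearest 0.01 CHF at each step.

Supplier A is cheaper by CHF 11362.99

Supplier A (FOB):
CIF value = FOB price + freight + insurance = 180383.83 + 6037.34 + 261.64 = 186682.81
Import duty = 186682.81 × 15% = 28002.42
Buyer bears (A): 6037.34 + 261.64 + 285.16 + 206.41 + 337.06 = 7127.61
Landed cost (A) = invoice 180383.83 + 7127.61 + duty 28002.42 = 215513.86
Supplier B (CIF):
The CIF price already equals the CIF value: 196563.67
Import duty = 196563.67 × 15% = 29484.55
Buyer bears (B): 285.16 + 206.41 + 337.06 = 828.63
Landed cost (B) = invoice 196563.67 + 828.63 + duty 29484.55 = 226876.85
Difference = |215513.86 − 226876.85| = 11362.99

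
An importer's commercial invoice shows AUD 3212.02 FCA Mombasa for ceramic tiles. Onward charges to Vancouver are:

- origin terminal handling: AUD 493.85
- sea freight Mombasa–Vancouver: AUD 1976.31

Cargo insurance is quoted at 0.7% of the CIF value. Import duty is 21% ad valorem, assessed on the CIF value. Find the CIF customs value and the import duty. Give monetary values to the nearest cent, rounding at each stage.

CIF value: AUD 5722.24; import duty: AUD 1201.67

Let C be the CIF value. C = FCA price + pre-shipment costs + freight + 0.7% × C
C − 0.7% × C = 3212.02 + 493.85 + 1976.31
0.993 × C = 5682.18
C = 5682.18 / 0.993 = 5722.24
Insurance premium = 0.7% × 5722.24 = 40.06
Import duty = 5722.24 × 21% = 1201.67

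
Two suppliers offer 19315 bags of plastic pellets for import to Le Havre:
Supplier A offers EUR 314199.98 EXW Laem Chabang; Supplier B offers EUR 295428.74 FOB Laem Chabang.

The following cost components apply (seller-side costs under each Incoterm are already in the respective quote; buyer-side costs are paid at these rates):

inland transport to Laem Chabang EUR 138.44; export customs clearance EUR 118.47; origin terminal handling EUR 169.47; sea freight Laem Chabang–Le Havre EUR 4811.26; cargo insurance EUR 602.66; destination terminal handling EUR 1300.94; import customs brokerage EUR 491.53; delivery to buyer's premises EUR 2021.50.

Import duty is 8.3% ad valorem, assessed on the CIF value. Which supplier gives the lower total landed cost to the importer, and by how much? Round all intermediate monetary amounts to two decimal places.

Supplier B is cheaper by EUR 20791.02

Supplier A (EXW):
CIF value = EXW price + inland to port + export clearance + origin terminal + freight + insurance = 314199.98 + 138.44 + 118.47 + 169.47 + 4811.26 + 602.66 = 320040.28
Import duty = 320040.28 × 8.3% = 26563.34
Buyer bears (A): 138.44 + 118.47 + 169.47 + 4811.26 + 602.66 + 1300.94 + 491.53 + 2021.50 = 9654.27
Landed cost (A) = invoice 314199.98 + 9654.27 + duty 26563.34 = 350417.59
Supplier B (FOB):
CIF value = FOB price + freight + insurance = 295428.74 + 4811.26 + 602.66 = 300842.66
Import duty = 300842.66 × 8.3% = 24969.94
Buyer bears (B): 4811.26 + 602.66 + 1300.94 + 491.53 + 2021.50 = 9227.89
Landed cost (B) = invoice 295428.74 + 9227.89 + duty 24969.94 = 329626.57
Difference = |350417.59 − 329626.57| = 20791.02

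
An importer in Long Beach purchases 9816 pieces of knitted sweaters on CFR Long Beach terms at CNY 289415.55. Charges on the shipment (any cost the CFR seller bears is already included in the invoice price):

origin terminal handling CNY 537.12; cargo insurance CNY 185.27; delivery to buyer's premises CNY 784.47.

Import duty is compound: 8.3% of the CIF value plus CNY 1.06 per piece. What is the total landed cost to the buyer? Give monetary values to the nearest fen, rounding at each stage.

Total landed cost: CNY 324827.12

CFR: the seller pays costs through ocean freight to the destination port, but not insurance.
Already in the invoice (seller's account under CFR): origin terminal — exclude.
CIF value = CFR price + insurance = 289415.55 + 185.27 = 289600.82
Ad valorem component: 289600.82 × 8.3% = 24036.87
Specific component: 9816 × 1.06 = 10404.96
Import duty = 24036.87 + 10404.96 = 34441.83
Buyer bears: insurance 185.27 + delivery 784.47 + duty 34441.83 = 35411.57
Landed cost = invoice 289415.55 + 35411.57 = 324827.12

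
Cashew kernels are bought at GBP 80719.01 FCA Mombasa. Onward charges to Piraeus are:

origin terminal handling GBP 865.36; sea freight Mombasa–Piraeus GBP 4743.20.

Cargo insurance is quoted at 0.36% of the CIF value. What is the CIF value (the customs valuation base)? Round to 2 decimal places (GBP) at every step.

Let C be the CIF value. C = FCA price + pre-shipment costs + freight + 0.36% × C
C − 0.36% × C = 80719.01 + 865.36 + 4743.20
0.9964 × C = 86327.57
C = 86327.57 / 0.9964 = 86639.47
Insurance premium = 0.36% × 86639.47 = 311.90

CIF value: GBP 86639.47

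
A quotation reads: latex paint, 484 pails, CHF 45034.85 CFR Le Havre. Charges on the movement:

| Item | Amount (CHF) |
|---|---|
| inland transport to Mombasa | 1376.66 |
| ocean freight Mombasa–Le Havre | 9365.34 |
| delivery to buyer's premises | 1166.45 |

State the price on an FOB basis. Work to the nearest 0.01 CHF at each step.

Not relevant to the conversion: inland to port — on the seller under both CFR and FOB; already in the CFR price and stays in the FOB price. delivery — on the buyer under both terms; not part of either seller's price.
From CFR to FOB, the seller no longer bears: freight.
FOB price = 45034.85 − 9365.34 = 35669.51

FOB price: CHF 35669.51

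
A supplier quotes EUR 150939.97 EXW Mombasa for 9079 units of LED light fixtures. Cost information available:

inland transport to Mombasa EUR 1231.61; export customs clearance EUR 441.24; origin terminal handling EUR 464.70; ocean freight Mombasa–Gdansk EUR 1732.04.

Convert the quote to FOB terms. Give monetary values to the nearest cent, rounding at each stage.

Not relevant to the conversion: freight — on the buyer under both terms; not part of either seller's price.
From EXW to FOB, the seller additionally bears: inland to port, export clearance, origin terminal.
FOB price = 150939.97 + 1231.61 + 441.24 + 464.70 = 153077.52

FOB price: EUR 153077.52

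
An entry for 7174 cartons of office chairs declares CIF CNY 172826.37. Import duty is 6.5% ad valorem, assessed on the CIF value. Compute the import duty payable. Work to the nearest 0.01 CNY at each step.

Import duty: CNY 11233.71

Import duty = 172826.37 × 6.5% = 11233.71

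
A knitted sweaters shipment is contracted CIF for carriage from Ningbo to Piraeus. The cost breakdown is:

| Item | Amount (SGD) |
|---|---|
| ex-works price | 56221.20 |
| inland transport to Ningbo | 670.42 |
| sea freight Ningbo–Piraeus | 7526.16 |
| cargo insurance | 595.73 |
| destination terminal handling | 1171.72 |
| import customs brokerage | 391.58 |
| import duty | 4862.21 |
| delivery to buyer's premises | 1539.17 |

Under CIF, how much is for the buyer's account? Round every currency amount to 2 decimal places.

Buyer's account: SGD 7964.68

CIF: the seller pays costs through ocean freight and marine insurance to the destination port.
Seller's account: goods 56221.20 + inland to port 670.42 + freight 7526.16 + insurance 595.73 = 65013.51
Buyer's account: destination terminal 1171.72 + brokerage 391.58 + duty 4862.21 + delivery 1539.17 = 7964.68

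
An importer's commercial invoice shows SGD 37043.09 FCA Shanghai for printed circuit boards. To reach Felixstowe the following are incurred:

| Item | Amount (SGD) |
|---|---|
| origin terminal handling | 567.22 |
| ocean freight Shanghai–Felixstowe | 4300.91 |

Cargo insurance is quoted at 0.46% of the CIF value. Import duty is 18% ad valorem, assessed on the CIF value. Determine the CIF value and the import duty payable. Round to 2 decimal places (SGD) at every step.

CIF value: SGD 42104.90; import duty: SGD 7578.88

Let C be the CIF value. C = FCA price + pre-shipment costs + freight + 0.46% × C
C − 0.46% × C = 37043.09 + 567.22 + 4300.91
0.9954 × C = 41911.22
C = 41911.22 / 0.9954 = 42104.90
Insurance premium = 0.46% × 42104.90 = 193.68
Import duty = 42104.90 × 18% = 7578.88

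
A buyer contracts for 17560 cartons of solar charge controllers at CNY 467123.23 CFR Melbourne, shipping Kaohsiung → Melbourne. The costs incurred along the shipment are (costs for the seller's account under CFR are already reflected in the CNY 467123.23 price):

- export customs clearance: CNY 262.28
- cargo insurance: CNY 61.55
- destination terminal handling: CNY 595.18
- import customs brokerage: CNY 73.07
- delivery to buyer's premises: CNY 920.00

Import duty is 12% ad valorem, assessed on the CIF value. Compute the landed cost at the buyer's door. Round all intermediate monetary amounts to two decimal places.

Total landed cost: CNY 524835.20

CFR: the seller pays costs through ocean freight to the destination port, but not insurance.
Already in the invoice (seller's account under CFR): export clearance — exclude.
CIF value = CFR price + insurance = 467123.23 + 61.55 = 467184.78
Import duty = 467184.78 × 12% = 56062.17
Buyer bears: insurance 61.55 + destination terminal 595.18 + brokerage 73.07 + delivery 920.00 + duty 56062.17 = 57711.97
Landed cost = invoice 467123.23 + 57711.97 = 524835.20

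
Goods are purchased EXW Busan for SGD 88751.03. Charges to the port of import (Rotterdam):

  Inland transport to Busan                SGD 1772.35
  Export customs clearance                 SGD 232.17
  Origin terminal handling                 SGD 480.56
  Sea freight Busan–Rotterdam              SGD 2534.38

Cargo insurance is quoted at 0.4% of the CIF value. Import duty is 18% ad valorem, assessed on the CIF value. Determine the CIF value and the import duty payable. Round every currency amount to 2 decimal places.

CIF value: SGD 94147.08; import duty: SGD 16946.47

Let C be the CIF value. C = EXW price + pre-shipment costs + freight + 0.4% × C
C − 0.4% × C = 88751.03 + 1772.35 + 232.17 + 480.56 + 2534.38
0.996 × C = 93770.49
C = 93770.49 / 0.996 = 94147.08
Insurance premium = 0.4% × 94147.08 = 376.59
Import duty = 94147.08 × 18% = 16946.47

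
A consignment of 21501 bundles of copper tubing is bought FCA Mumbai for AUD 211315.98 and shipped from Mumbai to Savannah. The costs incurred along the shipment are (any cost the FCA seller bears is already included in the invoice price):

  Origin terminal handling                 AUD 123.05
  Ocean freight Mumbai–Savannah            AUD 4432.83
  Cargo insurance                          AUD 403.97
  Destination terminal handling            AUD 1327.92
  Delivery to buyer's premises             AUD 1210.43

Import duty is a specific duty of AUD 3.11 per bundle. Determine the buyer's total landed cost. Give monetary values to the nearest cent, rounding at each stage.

Total landed cost: AUD 285682.29

FCA: the seller delivers export-cleared goods to the carrier; the buyer bears costs from that point.
CIF value = FCA price + origin terminal + freight + insurance = 211315.98 + 123.05 + 4432.83 + 403.97 = 216275.83
Import duty = 21501 × 3.11 = 66868.11
Buyer bears: origin terminal 123.05 + freight 4432.83 + insurance 403.97 + destination terminal 1327.92 + delivery 1210.43 + duty 66868.11 = 74366.31
Landed cost = invoice 211315.98 + 74366.31 = 285682.29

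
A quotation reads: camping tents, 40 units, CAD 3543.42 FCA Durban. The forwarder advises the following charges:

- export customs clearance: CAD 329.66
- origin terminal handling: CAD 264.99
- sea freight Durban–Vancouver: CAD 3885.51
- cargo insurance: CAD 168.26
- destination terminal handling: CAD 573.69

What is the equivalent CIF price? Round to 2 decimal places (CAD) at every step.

Not relevant to the conversion: export clearance — on the seller under both FCA and CIF; already in the FCA price and stays in the CIF price. destination terminal — on the buyer under both terms; not part of either seller's price.
From FCA to CIF, the seller additionally bears: origin terminal, freight, insurance.
CIF price = 3543.42 + 264.99 + 3885.51 + 168.26 = 7862.18

CIF price: CAD 7862.18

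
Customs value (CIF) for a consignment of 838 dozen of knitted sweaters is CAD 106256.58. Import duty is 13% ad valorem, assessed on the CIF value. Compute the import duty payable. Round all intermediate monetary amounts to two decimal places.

Import duty = 106256.58 × 13% = 13813.36

Import duty: CAD 13813.36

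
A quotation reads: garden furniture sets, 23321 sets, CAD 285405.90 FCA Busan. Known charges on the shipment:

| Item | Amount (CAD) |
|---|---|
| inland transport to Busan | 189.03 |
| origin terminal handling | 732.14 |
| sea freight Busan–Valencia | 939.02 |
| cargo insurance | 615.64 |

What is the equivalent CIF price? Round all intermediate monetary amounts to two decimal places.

CIF price: CAD 287692.70

Not relevant to the conversion: inland to port — on the seller under both FCA and CIF; already in the FCA price and stays in the CIF price.
From FCA to CIF, the seller additionally bears: origin terminal, freight, insurance.
CIF price = 285405.90 + 732.14 + 939.02 + 615.64 = 287692.70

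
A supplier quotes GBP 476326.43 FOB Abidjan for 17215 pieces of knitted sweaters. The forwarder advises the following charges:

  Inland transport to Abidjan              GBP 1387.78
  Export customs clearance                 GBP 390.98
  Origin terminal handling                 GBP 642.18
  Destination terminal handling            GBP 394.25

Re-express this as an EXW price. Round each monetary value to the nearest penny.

Not relevant to the conversion: destination terminal — on the buyer under both terms; not part of either seller's price.
From FOB to EXW, the seller no longer bears: inland to port, export clearance, origin terminal.
EXW price = 476326.43 − 1387.78 − 390.98 − 642.18 = 473905.49

EXW price: GBP 473905.49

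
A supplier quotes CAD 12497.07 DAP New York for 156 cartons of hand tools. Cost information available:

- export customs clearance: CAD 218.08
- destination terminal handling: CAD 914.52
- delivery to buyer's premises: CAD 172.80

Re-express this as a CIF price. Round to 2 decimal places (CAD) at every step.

CIF price: CAD 11409.75

Not relevant to the conversion: export clearance — on the seller under both DAP and CIF; already in the DAP price and stays in the CIF price.
From DAP to CIF, the seller no longer bears: destination terminal, delivery.
CIF price = 12497.07 − 914.52 − 172.80 = 11409.75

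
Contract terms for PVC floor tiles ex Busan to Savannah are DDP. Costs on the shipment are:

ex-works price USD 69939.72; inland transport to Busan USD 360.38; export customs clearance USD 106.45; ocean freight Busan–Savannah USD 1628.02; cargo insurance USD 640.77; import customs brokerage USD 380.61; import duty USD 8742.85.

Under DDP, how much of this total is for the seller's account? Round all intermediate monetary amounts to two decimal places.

DDP: the seller bears all costs including import duty.
Seller's account: goods 69939.72 + inland to port 360.38 + export clearance 106.45 + freight 1628.02 + insurance 640.77 + brokerage 380.61 + duty 8742.85 = 81798.80
Buyer's account: 0.00

Seller's account: USD 81798.80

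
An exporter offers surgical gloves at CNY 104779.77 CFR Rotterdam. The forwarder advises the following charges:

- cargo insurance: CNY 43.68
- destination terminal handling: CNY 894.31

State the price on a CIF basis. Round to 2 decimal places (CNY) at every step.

Not relevant to the conversion: destination terminal — on the buyer under both terms; not part of either seller's price.
From CFR to CIF, the seller additionally bears: insurance.
CIF price = 104779.77 + 43.68 = 104823.45

CIF price: CNY 104823.45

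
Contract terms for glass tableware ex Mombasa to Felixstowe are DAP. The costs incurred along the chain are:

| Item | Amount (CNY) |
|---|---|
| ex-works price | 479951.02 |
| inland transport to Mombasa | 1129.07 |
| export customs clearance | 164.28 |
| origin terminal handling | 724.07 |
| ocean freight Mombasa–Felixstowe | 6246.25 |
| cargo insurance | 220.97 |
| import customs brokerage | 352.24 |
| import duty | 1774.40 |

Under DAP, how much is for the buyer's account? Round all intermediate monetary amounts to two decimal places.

DAP: the seller bears all costs to the named destination except import duty and clearance.
Seller's account: goods 479951.02 + inland to port 1129.07 + export clearance 164.28 + origin terminal 724.07 + freight 6246.25 + insurance 220.97 = 488435.66
Buyer's account: brokerage 352.24 + duty 1774.40 = 2126.64

Buyer's account: CNY 2126.64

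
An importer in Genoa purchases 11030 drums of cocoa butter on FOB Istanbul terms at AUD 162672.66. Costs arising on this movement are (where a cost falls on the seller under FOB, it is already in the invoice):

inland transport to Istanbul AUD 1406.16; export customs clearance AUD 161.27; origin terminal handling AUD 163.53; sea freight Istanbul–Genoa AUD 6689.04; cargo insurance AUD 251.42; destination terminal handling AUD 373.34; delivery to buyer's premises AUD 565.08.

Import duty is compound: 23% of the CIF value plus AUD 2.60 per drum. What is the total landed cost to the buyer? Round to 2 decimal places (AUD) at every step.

Total landed cost: AUD 238240.56

FOB: the seller bears costs until goods are on board at the origin port; the buyer bears freight, insurance and all costs thereafter.
Already in the invoice (seller's account under FOB): inland to port, export clearance, origin terminal — exclude.
CIF value = FOB price + freight + insurance = 162672.66 + 6689.04 + 251.42 = 169613.12
Ad valorem component: 169613.12 × 23% = 39011.02
Specific component: 11030 × 2.60 = 28678.00
Import duty = 39011.02 + 28678.00 = 67689.02
Buyer bears: freight 6689.04 + insurance 251.42 + destination terminal 373.34 + delivery 565.08 + duty 67689.02 = 75567.90
Landed cost = invoice 162672.66 + 75567.90 = 238240.56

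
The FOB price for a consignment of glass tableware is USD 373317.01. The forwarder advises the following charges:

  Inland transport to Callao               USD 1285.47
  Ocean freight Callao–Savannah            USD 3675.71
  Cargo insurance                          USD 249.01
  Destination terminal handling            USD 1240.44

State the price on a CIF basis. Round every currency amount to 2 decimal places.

CIF price: USD 377241.73

Not relevant to the conversion: inland to port — on the seller under both FOB and CIF; already in the FOB price and stays in the CIF price. destination terminal — on the buyer under both terms; not part of either seller's price.
From FOB to CIF, the seller additionally bears: freight, insurance.
CIF price = 373317.01 + 3675.71 + 249.01 = 377241.73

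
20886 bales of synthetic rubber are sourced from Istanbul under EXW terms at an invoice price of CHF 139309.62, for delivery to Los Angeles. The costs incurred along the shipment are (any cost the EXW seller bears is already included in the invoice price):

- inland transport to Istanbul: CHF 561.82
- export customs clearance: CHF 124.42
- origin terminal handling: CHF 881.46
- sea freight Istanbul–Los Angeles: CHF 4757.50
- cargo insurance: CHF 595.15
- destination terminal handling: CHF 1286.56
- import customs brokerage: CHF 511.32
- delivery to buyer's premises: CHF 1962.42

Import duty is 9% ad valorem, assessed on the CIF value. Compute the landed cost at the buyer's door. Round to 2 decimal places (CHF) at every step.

EXW: the seller makes goods available at their premises; the buyer bears all onward costs.
CIF value = EXW price + inland to port + export clearance + origin terminal + freight + insurance = 139309.62 + 561.82 + 124.42 + 881.46 + 4757.50 + 595.15 = 146229.97
Import duty = 146229.97 × 9% = 13160.70
Buyer bears: inland to port 561.82 + export clearance 124.42 + origin terminal 881.46 + freight 4757.50 + insurance 595.15 + destination terminal 1286.56 + brokerage 511.32 + delivery 1962.42 + duty 13160.70 = 23841.35
Landed cost = invoice 139309.62 + 23841.35 = 163150.97

Total landed cost: CHF 163150.97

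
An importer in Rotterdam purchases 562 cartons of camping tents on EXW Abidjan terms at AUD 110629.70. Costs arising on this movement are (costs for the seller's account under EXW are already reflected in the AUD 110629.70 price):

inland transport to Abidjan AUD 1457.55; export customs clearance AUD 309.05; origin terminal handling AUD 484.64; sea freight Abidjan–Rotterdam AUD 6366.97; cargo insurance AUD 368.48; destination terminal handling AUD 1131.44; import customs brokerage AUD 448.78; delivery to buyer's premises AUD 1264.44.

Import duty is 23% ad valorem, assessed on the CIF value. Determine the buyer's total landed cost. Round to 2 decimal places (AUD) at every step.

EXW: the seller makes goods available at their premises; the buyer bears all onward costs.
CIF value = EXW price + inland to port + export clearance + origin terminal + freight + insurance = 110629.70 + 1457.55 + 309.05 + 484.64 + 6366.97 + 368.48 = 119616.39
Import duty = 119616.39 × 23% = 27511.77
Buyer bears: inland to port 1457.55 + export clearance 309.05 + origin terminal 484.64 + freight 6366.97 + insurance 368.48 + destination terminal 1131.44 + brokerage 448.78 + delivery 1264.44 + duty 27511.77 = 39343.12
Landed cost = invoice 110629.70 + 39343.12 = 149972.82

Total landed cost: AUD 149972.82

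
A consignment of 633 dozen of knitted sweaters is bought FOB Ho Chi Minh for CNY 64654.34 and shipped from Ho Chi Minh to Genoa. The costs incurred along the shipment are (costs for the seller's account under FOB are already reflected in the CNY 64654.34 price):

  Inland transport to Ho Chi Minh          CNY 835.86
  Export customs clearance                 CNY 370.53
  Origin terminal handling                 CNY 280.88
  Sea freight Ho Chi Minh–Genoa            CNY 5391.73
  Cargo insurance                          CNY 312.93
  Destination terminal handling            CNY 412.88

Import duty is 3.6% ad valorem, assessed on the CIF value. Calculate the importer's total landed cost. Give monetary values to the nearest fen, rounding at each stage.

FOB: the seller bears costs until goods are on board at the origin port; the buyer bears freight, insurance and all costs thereafter.
Already in the invoice (seller's account under FOB): inland to port, export clearance, origin terminal — exclude.
CIF value = FOB price + freight + insurance = 64654.34 + 5391.73 + 312.93 = 70359.00
Import duty = 70359.00 × 3.6% = 2532.92
Buyer bears: freight 5391.73 + insurance 312.93 + destination terminal 412.88 + duty 2532.92 = 8650.46
Landed cost = invoice 64654.34 + 8650.46 = 73304.80

Total landed cost: CNY 73304.80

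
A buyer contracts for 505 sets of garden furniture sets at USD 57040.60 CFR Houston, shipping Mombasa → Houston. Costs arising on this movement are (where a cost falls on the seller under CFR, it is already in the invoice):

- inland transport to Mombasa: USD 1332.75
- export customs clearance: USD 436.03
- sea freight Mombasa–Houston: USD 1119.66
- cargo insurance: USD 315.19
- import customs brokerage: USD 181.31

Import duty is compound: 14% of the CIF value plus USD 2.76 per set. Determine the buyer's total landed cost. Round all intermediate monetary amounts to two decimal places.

Total landed cost: USD 66960.71

CFR: the seller pays costs through ocean freight to the destination port, but not insurance.
Already in the invoice (seller's account under CFR): inland to port, export clearance, freight — exclude.
CIF value = CFR price + insurance = 57040.60 + 315.19 = 57355.79
Ad valorem component: 57355.79 × 14% = 8029.81
Specific component: 505 × 2.76 = 1393.80
Import duty = 8029.81 + 1393.80 = 9423.61
Buyer bears: insurance 315.19 + brokerage 181.31 + duty 9423.61 = 9920.11
Landed cost = invoice 57040.60 + 9920.11 = 66960.71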